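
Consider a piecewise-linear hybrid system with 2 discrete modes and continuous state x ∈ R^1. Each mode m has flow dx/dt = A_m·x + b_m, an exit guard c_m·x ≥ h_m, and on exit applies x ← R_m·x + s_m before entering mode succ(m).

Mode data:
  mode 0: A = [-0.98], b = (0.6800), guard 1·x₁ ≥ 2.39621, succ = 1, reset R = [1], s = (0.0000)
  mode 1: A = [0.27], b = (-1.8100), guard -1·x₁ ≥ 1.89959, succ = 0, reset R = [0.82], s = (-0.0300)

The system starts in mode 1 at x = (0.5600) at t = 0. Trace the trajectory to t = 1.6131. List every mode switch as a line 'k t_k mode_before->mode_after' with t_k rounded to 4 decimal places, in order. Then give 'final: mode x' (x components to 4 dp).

1 1.2471 1->0
final: 0 -0.9000

Mode 1: guard c·x = 1.8996 hit at Δt = 1.2471 (t = 1.2471), x⁻ = (-1.8996) → reset → x⁺ = (-1.5877), jump to mode 0
Mode 0: flow for 0.3660 to horizon, guard not reached → x = (-0.9000)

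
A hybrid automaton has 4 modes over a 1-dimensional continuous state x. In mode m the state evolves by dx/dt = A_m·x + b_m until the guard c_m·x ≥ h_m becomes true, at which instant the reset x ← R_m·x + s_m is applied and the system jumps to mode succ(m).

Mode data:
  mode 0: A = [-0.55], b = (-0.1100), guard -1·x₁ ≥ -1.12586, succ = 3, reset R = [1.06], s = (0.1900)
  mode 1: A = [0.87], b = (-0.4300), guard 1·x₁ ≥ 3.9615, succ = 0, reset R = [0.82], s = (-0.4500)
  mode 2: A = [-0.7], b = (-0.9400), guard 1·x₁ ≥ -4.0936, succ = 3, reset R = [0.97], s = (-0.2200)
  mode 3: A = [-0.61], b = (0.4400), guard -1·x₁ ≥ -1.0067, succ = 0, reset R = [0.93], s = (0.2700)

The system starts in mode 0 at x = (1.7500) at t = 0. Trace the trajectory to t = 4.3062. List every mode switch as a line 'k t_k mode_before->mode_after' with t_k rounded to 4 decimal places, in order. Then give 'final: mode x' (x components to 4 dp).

Mode 0: guard c·x = -1.1259 hit at Δt = 0.7014 (t = 0.7014), x⁻ = (1.1259) → reset → x⁺ = (1.3834), jump to mode 3
Mode 3: guard c·x = -1.0067 hit at Δt = 1.3796 (t = 2.0810), x⁻ = (1.0067) → reset → x⁺ = (1.2062), jump to mode 0
Mode 0: guard c·x = -1.1259 hit at Δt = 0.1070 (t = 2.1880), x⁻ = (1.1259) → reset → x⁺ = (1.3834), jump to mode 3
Mode 3: guard c·x = -1.0067 hit at Δt = 1.3796 (t = 3.5676), x⁻ = (1.0067) → reset → x⁺ = (1.2062), jump to mode 0
Mode 0: guard c·x = -1.1259 hit at Δt = 0.1070 (t = 3.6746), x⁻ = (1.1259) → reset → x⁺ = (1.3834), jump to mode 3
Mode 3: flow for 0.6316 to horizon, guard not reached → x = (1.1717)

1 0.7014 0->3
2 2.0810 3->0
3 2.1880 0->3
4 3.5676 3->0
5 3.6746 0->3
final: 3 1.1717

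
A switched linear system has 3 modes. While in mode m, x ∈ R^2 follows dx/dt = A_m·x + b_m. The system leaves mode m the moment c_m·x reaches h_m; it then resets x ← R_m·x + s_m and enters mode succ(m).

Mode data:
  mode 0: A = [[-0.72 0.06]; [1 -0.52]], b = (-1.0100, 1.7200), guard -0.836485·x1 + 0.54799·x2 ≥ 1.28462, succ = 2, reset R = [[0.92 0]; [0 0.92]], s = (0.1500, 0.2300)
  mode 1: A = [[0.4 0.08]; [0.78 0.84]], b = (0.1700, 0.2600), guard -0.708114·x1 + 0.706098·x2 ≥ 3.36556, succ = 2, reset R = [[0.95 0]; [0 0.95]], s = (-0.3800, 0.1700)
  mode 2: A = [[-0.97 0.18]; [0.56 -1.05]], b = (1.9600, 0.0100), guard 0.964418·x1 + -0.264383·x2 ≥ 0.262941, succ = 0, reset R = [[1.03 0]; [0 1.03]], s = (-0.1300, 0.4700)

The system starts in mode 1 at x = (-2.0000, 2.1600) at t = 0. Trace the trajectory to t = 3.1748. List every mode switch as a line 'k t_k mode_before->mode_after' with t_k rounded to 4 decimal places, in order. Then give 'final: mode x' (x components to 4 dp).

1 0.5800 1->2
2 1.6028 2->0
3 2.3585 0->2
4 2.7570 2->0
final: 0 0.0676 2.2210

Mode 1: guard c·x = 3.3656 hit at Δt = 0.5800 (t = 0.5800), x⁻ = (-2.2908, 2.4691) → reset → x⁺ = (-2.5562, 2.5156), jump to mode 2
Mode 2: guard c·x = 0.2629 hit at Δt = 1.0228 (t = 1.6028), x⁻ = (0.4596, 0.6820) → reset → x⁺ = (0.3434, 1.1725), jump to mode 0
Mode 0: guard c·x = 1.2846 hit at Δt = 0.7557 (t = 2.3585), x⁻ = (-0.3335, 1.8351) → reset → x⁺ = (-0.1568, 1.9183), jump to mode 2
Mode 2: guard c·x = 0.2629 hit at Δt = 0.3985 (t = 2.7570), x⁻ = (0.6344, 1.3194) → reset → x⁺ = (0.5234, 1.8290), jump to mode 0
Mode 0: flow for 0.4178 to horizon, guard not reached → x = (0.0676, 2.2210)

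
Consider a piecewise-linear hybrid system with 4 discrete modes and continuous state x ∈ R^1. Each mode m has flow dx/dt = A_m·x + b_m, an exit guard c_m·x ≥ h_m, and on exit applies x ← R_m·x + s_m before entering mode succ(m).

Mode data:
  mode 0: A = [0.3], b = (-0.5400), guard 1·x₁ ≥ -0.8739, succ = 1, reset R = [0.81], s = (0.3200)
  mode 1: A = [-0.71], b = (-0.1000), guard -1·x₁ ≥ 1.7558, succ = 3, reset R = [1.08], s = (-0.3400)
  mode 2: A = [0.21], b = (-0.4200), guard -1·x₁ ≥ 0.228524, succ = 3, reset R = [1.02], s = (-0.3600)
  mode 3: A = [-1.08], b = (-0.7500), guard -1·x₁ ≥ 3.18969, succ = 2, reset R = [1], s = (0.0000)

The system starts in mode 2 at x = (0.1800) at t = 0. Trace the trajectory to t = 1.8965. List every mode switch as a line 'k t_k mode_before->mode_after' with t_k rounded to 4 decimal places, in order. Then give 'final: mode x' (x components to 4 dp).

Mode 2: guard c·x = 0.2285 hit at Δt = 0.9643 (t = 0.9643), x⁻ = (-0.2285) → reset → x⁺ = (-0.5931), jump to mode 3
Mode 3: flow for 0.9322 to horizon, guard not reached → x = (-0.6574)

1 0.9643 2->3
final: 3 -0.6574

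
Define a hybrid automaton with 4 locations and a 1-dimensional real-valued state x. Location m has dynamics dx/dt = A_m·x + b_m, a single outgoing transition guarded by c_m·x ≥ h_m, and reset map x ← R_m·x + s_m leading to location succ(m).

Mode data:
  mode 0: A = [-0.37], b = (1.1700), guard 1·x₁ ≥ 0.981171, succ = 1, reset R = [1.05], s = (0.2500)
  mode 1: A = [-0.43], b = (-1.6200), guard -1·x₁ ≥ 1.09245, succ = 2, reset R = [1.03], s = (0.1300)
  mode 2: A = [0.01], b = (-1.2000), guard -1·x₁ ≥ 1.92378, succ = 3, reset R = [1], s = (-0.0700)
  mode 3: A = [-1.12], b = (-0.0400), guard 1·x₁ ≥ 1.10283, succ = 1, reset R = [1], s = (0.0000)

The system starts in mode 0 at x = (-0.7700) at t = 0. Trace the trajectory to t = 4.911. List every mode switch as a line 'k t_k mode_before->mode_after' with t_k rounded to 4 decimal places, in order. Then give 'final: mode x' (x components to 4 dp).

1 1.5930 0->1
2 3.0697 1->2
3 3.8342 2->3
final: 3 -0.6219

Mode 0: guard c·x = 0.9812 hit at Δt = 1.5930 (t = 1.5930), x⁻ = (0.9812) → reset → x⁺ = (1.2802), jump to mode 1
Mode 1: guard c·x = 1.0924 hit at Δt = 1.4767 (t = 3.0697), x⁻ = (-1.0924) → reset → x⁺ = (-0.9952), jump to mode 2
Mode 2: guard c·x = 1.9238 hit at Δt = 0.7645 (t = 3.8342), x⁻ = (-1.9238) → reset → x⁺ = (-1.9938), jump to mode 3
Mode 3: flow for 1.0768 to horizon, guard not reached → x = (-0.6219)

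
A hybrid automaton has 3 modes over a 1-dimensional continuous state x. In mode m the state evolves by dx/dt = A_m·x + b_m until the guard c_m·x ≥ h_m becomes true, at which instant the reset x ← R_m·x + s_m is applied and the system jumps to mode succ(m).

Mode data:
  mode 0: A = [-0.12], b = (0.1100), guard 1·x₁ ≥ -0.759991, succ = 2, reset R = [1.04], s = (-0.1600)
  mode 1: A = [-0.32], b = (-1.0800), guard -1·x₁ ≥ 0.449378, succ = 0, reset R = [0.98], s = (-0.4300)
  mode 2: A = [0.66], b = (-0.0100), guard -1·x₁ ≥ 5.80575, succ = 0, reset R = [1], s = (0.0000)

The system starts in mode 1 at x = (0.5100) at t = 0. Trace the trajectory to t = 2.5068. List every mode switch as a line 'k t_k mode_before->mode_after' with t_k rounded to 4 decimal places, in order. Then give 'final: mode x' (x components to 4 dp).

Mode 1: guard c·x = 0.4494 hit at Δt = 0.8863 (t = 0.8863), x⁻ = (-0.4494) → reset → x⁺ = (-0.8704), jump to mode 0
Mode 0: guard c·x = -0.7600 hit at Δt = 0.5314 (t = 1.4177), x⁻ = (-0.7600) → reset → x⁺ = (-0.9504), jump to mode 2
Mode 2: flow for 1.0891 to horizon, guard not reached → x = (-1.9661)

1 0.8863 1->0
2 1.4177 0->2
final: 2 -1.9661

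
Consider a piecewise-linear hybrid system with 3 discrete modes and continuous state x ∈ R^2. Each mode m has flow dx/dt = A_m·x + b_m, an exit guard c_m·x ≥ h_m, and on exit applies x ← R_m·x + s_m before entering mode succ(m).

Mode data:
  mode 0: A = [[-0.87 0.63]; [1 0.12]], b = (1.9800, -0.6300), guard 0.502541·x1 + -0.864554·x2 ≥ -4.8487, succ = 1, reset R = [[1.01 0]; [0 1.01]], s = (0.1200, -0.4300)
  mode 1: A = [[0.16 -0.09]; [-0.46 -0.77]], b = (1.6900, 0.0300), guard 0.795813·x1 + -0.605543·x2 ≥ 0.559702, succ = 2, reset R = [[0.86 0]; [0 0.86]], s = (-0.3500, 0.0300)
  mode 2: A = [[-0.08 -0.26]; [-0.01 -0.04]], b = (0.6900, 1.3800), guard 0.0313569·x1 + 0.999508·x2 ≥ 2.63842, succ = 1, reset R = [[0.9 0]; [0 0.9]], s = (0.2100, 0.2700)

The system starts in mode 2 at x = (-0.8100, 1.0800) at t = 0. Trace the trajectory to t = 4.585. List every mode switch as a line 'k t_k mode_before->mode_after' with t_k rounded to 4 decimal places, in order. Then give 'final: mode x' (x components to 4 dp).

1 1.2017 2->1
2 2.2498 1->2
3 3.5804 2->1
4 4.0057 1->2
final: 2 1.3862 2.1824

Mode 2: guard c·x = 2.6384 hit at Δt = 1.2017 (t = 1.2017), x⁻ = (-0.5073, 2.6556) → reset → x⁺ = (-0.2466, 2.6601), jump to mode 1
Mode 1: guard c·x = 0.5597 hit at Δt = 1.0481 (t = 2.2498), x⁻ = (1.4518, 0.9837) → reset → x⁺ = (0.8986, 0.8760), jump to mode 2
Mode 2: guard c·x = 2.6384 hit at Δt = 1.3306 (t = 3.5804), x⁻ = (1.0999, 2.6052) → reset → x⁺ = (1.1999, 2.6147), jump to mode 1
Mode 1: guard c·x = 0.5597 hit at Δt = 0.4252 (t = 4.0057), x⁻ = (1.9444, 1.6310) → reset → x⁺ = (1.3222, 1.4327), jump to mode 2
Mode 2: flow for 0.5793 to horizon, guard not reached → x = (1.3862, 2.1824)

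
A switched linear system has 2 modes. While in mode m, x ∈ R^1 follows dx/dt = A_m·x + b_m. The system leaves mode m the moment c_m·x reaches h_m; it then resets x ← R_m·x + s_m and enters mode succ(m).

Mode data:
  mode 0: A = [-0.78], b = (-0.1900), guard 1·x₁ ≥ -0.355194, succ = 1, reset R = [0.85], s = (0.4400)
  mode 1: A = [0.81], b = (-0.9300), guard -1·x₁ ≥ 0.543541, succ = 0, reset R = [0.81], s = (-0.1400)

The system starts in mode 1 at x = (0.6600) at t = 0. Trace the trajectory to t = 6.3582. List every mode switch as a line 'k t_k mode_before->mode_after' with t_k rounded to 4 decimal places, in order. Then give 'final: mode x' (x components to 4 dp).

Mode 1: guard c·x = 0.5435 hit at Δt = 1.5344 (t = 1.5344), x⁻ = (-0.5435) → reset → x⁺ = (-0.5803), jump to mode 0
Mode 0: guard c·x = -0.3552 hit at Δt = 1.4156 (t = 2.9500), x⁻ = (-0.3552) → reset → x⁺ = (0.1381), jump to mode 1
Mode 1: guard c·x = 0.5435 hit at Δt = 0.6367 (t = 3.5867), x⁻ = (-0.5435) → reset → x⁺ = (-0.5803), jump to mode 0
Mode 0: guard c·x = -0.3552 hit at Δt = 1.4156 (t = 5.0023), x⁻ = (-0.3552) → reset → x⁺ = (0.1381), jump to mode 1
Mode 1: guard c·x = 0.5435 hit at Δt = 0.6367 (t = 5.6390), x⁻ = (-0.5435) → reset → x⁺ = (-0.5803), jump to mode 0
Mode 0: flow for 0.7192 to horizon, guard not reached → x = (-0.4357)

1 1.5344 1->0
2 2.9500 0->1
3 3.5867 1->0
4 5.0023 0->1
5 5.6390 1->0
final: 0 -0.4357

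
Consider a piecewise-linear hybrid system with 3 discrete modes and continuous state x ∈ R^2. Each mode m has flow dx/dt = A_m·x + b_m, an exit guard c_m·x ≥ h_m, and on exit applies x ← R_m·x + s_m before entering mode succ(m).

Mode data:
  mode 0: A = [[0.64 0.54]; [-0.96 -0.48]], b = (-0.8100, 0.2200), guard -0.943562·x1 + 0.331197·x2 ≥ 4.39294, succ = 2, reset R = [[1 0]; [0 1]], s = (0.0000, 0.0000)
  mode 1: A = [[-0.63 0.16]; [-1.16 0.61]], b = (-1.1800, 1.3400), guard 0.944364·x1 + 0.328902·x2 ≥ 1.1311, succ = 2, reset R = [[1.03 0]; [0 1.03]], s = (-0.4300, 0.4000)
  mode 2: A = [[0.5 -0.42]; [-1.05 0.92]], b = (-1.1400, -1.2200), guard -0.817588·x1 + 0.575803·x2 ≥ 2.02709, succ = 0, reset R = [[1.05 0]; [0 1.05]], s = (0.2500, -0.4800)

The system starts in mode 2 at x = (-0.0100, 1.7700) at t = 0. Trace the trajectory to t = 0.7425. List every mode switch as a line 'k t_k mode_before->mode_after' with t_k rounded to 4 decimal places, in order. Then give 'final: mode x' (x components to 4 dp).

1 0.4209 2->0
final: 0 -0.8218 1.8590

Mode 2: guard c·x = 2.0271 hit at Δt = 0.4209 (t = 0.4209), x⁻ = (-0.9266, 2.2048) → reset → x⁺ = (-0.7229, 1.8350), jump to mode 0
Mode 0: flow for 0.3216 to horizon, guard not reached → x = (-0.8218, 1.8590)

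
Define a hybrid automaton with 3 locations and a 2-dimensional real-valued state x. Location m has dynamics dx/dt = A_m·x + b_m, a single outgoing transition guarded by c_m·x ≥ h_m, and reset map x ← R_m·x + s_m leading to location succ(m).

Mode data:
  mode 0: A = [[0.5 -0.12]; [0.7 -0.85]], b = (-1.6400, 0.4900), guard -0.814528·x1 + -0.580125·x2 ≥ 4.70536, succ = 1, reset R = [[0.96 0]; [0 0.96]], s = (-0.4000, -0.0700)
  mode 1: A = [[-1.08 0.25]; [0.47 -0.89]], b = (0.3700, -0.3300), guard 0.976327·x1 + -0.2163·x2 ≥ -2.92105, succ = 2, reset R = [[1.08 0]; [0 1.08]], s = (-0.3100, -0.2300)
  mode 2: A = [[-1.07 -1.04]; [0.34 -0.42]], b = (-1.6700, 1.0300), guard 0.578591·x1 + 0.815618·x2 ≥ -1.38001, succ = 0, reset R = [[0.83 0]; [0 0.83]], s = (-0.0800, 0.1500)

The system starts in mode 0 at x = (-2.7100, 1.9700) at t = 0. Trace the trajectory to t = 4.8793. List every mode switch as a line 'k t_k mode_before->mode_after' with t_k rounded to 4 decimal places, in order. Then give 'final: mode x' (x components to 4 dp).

1 0.7526 0->1
2 1.2587 1->2
3 2.4602 2->0
4 3.6243 0->1
5 3.9866 1->2
final: 2 -1.4890 -1.2823

Mode 0: guard c·x = 4.7054 hit at Δt = 0.7526 (t = 0.7526), x⁻ = (-5.5450, -0.3255) → reset → x⁺ = (-5.7232, -0.3824), jump to mode 1
Mode 1: guard c·x = -2.9211 hit at Δt = 0.5061 (t = 1.2587), x⁻ = (-3.2572, -1.1976) → reset → x⁺ = (-3.8278, -1.5235), jump to mode 2
Mode 2: guard c·x = -1.3800 hit at Δt = 1.2015 (t = 2.4602), x⁻ = (-1.4592, -0.6569) → reset → x⁺ = (-1.2911, -0.3952), jump to mode 0
Mode 0: guard c·x = 4.7054 hit at Δt = 1.1641 (t = 3.6243), x⁻ = (-4.7670, -1.4178) → reset → x⁺ = (-4.9763, -1.4311), jump to mode 1
Mode 1: guard c·x = -2.9211 hit at Δt = 0.3623 (t = 3.9866), x⁻ = (-3.3757, -1.7326) → reset → x⁺ = (-3.9558, -2.1012), jump to mode 2
Mode 2: flow for 0.8927 to horizon, guard not reached → x = (-1.4890, -1.2823)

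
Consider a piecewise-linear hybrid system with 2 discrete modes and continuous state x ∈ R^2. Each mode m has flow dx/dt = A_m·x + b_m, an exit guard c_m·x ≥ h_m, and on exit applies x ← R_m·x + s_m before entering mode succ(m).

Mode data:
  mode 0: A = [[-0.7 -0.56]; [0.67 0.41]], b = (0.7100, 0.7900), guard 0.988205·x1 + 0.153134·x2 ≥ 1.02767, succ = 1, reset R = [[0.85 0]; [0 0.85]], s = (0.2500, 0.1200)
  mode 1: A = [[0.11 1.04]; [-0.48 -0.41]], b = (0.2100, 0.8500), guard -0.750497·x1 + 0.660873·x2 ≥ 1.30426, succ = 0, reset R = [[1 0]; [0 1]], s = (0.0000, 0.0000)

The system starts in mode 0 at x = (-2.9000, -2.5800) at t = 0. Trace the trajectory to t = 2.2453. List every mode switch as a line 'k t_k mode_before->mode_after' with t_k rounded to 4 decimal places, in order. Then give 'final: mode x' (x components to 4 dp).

Mode 0: guard c·x = 1.0277 hit at Δt = 1.5496 (t = 1.5496), x⁻ = (1.6536, -3.9600) → reset → x⁺ = (1.6555, -3.2460), jump to mode 1
Mode 1: flow for 0.6957 to horizon, guard not reached → x = (-0.1017, -2.1231)

1 1.5496 0->1
final: 1 -0.1017 -2.1231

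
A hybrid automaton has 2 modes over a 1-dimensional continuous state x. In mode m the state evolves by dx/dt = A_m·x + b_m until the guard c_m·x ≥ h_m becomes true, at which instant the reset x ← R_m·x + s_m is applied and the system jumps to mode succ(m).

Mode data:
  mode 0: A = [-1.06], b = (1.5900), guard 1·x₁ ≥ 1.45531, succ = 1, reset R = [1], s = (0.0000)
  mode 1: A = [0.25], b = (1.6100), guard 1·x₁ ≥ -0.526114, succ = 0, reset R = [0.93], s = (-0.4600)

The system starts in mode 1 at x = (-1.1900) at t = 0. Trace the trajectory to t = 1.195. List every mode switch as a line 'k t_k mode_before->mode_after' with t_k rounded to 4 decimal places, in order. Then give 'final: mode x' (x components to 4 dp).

Mode 1: guard c·x = -0.5261 hit at Δt = 0.4763 (t = 0.4763), x⁻ = (-0.5261) → reset → x⁺ = (-0.9493), jump to mode 0
Mode 0: flow for 0.7187 to horizon, guard not reached → x = (0.3566)

1 0.4763 1->0
final: 0 0.3566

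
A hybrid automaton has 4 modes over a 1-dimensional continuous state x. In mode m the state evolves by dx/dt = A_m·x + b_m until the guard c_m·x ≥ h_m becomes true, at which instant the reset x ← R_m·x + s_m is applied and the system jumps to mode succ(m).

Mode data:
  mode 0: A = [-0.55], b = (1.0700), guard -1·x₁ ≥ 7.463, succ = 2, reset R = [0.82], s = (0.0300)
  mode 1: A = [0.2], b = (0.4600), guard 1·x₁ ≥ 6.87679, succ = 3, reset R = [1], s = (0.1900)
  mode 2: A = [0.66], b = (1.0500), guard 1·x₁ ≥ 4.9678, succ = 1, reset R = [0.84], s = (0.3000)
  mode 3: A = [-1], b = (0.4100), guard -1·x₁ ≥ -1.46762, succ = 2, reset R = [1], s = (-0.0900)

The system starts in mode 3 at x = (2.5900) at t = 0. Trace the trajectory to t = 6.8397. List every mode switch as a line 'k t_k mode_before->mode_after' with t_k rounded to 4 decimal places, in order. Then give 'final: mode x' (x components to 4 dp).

1 0.7233 3->2
2 1.9244 2->1
3 3.4431 1->3
4 5.2827 3->2
5 6.4838 2->1
final: 1 4.9726

Mode 3: guard c·x = -1.4676 hit at Δt = 0.7233 (t = 0.7233), x⁻ = (1.4676) → reset → x⁺ = (1.3776), jump to mode 2
Mode 2: guard c·x = 4.9678 hit at Δt = 1.2011 (t = 1.9244), x⁻ = (4.9678) → reset → x⁺ = (4.4730), jump to mode 1
Mode 1: guard c·x = 6.8768 hit at Δt = 1.5187 (t = 3.4431), x⁻ = (6.8768) → reset → x⁺ = (7.0668), jump to mode 3
Mode 3: guard c·x = -1.4676 hit at Δt = 1.8396 (t = 5.2827), x⁻ = (1.4676) → reset → x⁺ = (1.3776), jump to mode 2
Mode 2: guard c·x = 4.9678 hit at Δt = 1.2011 (t = 6.4838), x⁻ = (4.9678) → reset → x⁺ = (4.4730), jump to mode 1
Mode 1: flow for 0.3559 to horizon, guard not reached → x = (4.9726)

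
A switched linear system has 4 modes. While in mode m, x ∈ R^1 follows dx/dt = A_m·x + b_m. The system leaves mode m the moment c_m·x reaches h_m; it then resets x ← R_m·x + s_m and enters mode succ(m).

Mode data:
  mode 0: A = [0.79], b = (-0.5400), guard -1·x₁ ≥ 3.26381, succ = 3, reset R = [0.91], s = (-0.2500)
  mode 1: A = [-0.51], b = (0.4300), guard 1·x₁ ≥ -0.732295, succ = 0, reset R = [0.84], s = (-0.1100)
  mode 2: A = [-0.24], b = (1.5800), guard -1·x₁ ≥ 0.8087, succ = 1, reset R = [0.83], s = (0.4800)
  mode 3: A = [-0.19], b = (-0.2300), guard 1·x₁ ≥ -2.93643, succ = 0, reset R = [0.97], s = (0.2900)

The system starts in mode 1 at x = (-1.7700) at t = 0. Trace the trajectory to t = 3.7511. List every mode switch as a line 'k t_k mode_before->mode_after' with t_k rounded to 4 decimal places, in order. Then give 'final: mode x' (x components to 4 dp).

1 0.9922 1->0
2 2.2965 0->3
3 3.0973 3->0
4 3.3465 0->3
final: 3 -3.0714

Mode 1: guard c·x = -0.7323 hit at Δt = 0.9922 (t = 0.9922), x⁻ = (-0.7323) → reset → x⁺ = (-0.7251), jump to mode 0
Mode 0: guard c·x = 3.2638 hit at Δt = 1.3043 (t = 2.2965), x⁻ = (-3.2638) → reset → x⁺ = (-3.2201), jump to mode 3
Mode 3: guard c·x = -2.9364 hit at Δt = 0.8008 (t = 3.0973), x⁻ = (-2.9364) → reset → x⁺ = (-2.5583), jump to mode 0
Mode 0: guard c·x = 3.2638 hit at Δt = 0.2492 (t = 3.3465), x⁻ = (-3.2638) → reset → x⁺ = (-3.2201), jump to mode 3
Mode 3: flow for 0.4046 to horizon, guard not reached → x = (-3.0714)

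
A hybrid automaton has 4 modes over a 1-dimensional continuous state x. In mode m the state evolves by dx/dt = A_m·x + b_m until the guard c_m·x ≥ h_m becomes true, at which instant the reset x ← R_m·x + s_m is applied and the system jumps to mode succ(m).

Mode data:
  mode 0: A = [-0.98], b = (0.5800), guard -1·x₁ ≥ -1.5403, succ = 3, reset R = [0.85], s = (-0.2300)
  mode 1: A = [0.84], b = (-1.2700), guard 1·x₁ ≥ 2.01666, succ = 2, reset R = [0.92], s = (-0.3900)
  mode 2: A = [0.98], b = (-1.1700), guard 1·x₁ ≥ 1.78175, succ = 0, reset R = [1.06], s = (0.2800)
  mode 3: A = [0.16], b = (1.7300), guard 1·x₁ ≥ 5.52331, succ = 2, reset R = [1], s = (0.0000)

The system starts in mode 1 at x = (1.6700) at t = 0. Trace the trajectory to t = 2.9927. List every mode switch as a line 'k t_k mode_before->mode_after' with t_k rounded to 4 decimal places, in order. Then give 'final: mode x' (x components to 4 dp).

1 1.3820 1->2
2 2.1705 2->0
3 2.6892 0->3
final: 3 1.6710

Mode 1: guard c·x = 2.0167 hit at Δt = 1.3820 (t = 1.3820), x⁻ = (2.0167) → reset → x⁺ = (1.4653), jump to mode 2
Mode 2: guard c·x = 1.7817 hit at Δt = 0.7885 (t = 2.1705), x⁻ = (1.7817) → reset → x⁺ = (2.1687), jump to mode 0
Mode 0: guard c·x = -1.5403 hit at Δt = 0.5187 (t = 2.6892), x⁻ = (1.5403) → reset → x⁺ = (1.0793), jump to mode 3
Mode 3: flow for 0.3035 to horizon, guard not reached → x = (1.6710)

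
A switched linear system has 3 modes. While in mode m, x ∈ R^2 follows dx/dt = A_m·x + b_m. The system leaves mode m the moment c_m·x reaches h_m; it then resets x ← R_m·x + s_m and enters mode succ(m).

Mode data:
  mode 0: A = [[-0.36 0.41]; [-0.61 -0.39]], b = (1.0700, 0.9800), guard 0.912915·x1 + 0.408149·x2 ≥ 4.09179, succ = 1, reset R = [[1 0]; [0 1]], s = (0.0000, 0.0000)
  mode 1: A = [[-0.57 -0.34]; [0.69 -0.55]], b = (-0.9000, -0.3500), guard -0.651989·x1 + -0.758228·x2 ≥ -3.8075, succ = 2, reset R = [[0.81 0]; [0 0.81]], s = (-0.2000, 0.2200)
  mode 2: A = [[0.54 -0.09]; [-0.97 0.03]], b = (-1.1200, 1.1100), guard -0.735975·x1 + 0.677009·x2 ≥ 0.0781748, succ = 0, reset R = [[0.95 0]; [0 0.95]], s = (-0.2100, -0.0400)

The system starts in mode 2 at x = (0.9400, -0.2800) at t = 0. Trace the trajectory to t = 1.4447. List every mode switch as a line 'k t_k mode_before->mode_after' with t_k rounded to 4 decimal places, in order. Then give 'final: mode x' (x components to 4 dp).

Mode 2: guard c·x = 0.0782 hit at Δt = 1.0007 (t = 1.0007), x⁻ = (0.1388, 0.2663) → reset → x⁺ = (-0.0782, 0.2130), jump to mode 0
Mode 0: flow for 0.4440 to horizon, guard not reached → x = (0.4385, 0.5315)

1 1.0007 2->0
final: 0 0.4385 0.5315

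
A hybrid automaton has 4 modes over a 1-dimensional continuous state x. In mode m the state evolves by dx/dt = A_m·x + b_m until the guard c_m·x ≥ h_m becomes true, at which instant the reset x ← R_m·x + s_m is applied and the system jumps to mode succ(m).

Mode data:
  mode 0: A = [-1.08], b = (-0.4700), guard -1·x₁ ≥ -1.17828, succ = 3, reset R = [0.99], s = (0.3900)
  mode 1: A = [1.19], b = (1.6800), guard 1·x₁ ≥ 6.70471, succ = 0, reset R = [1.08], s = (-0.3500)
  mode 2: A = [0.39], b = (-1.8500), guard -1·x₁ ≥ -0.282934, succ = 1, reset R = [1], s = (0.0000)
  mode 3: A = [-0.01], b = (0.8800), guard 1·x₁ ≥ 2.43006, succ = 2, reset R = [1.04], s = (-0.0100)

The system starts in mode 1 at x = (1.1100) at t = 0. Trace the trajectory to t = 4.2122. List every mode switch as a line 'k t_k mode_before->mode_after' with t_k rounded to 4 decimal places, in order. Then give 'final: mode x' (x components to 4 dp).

Mode 1: guard c·x = 6.7047 hit at Δt = 0.9823 (t = 0.9823), x⁻ = (6.7047) → reset → x⁺ = (6.8911), jump to mode 0
Mode 0: guard c·x = -1.1783 hit at Δt = 1.4010 (t = 2.3833), x⁻ = (1.1783) → reset → x⁺ = (1.5565), jump to mode 3
Mode 3: guard c·x = 2.4301 hit at Δt = 1.0157 (t = 3.3990), x⁻ = (2.4301) → reset → x⁺ = (2.5173), jump to mode 2
Mode 2: flow for 0.8132 to horizon, guard not reached → x = (1.6864)

1 0.9823 1->0
2 2.3833 0->3
3 3.3990 3->2
final: 2 1.6864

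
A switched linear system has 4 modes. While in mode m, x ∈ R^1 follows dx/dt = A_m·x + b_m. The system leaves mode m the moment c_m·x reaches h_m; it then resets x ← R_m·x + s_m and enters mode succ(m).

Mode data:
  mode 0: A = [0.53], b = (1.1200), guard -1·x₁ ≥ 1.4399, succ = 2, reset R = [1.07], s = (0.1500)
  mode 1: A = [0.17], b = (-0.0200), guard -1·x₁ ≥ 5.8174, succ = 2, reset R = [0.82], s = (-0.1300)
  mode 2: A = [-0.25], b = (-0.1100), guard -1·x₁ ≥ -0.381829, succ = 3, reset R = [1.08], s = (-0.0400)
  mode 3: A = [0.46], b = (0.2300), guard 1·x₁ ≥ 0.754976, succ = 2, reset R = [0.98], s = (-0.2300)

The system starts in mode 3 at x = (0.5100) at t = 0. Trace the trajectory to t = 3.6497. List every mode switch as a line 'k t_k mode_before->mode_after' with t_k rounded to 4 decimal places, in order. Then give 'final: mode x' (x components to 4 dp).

Mode 3: guard c·x = 0.7550 hit at Δt = 0.4721 (t = 0.4721), x⁻ = (0.7550) → reset → x⁺ = (0.5099), jump to mode 2
Mode 2: guard c·x = -0.3818 hit at Δt = 0.5792 (t = 1.0513), x⁻ = (0.3818) → reset → x⁺ = (0.3724), jump to mode 3
Mode 3: guard c·x = 0.7550 hit at Δt = 0.7905 (t = 1.8418), x⁻ = (0.7550) → reset → x⁺ = (0.5099), jump to mode 2
Mode 2: guard c·x = -0.3818 hit at Δt = 0.5792 (t = 2.4210), x⁻ = (0.3818) → reset → x⁺ = (0.3724), jump to mode 3
Mode 3: guard c·x = 0.7550 hit at Δt = 0.7905 (t = 3.2116), x⁻ = (0.7550) → reset → x⁺ = (0.5099), jump to mode 2
Mode 2: flow for 0.4381 to horizon, guard not reached → x = (0.4113)

1 0.4721 3->2
2 1.0513 2->3
3 1.8418 3->2
4 2.4210 2->3
5 3.2116 3->2
final: 2 0.4113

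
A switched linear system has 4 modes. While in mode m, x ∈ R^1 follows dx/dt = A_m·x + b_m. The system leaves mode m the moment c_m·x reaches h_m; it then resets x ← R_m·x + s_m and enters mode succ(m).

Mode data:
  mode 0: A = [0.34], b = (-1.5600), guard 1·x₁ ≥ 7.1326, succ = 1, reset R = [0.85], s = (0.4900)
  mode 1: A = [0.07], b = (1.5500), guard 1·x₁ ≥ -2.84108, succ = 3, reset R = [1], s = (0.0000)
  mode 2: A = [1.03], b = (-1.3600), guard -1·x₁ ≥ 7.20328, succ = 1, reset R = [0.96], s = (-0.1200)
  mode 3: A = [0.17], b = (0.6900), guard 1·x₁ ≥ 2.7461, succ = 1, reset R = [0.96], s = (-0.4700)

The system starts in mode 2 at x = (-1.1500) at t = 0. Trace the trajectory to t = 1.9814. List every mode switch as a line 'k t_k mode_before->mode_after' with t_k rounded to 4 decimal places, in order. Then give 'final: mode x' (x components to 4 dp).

1 1.2024 2->1
final: 1 -6.1884

Mode 2: guard c·x = 7.2033 hit at Δt = 1.2024 (t = 1.2024), x⁻ = (-7.2033) → reset → x⁺ = (-7.0351), jump to mode 1
Mode 1: flow for 0.7790 to horizon, guard not reached → x = (-6.1884)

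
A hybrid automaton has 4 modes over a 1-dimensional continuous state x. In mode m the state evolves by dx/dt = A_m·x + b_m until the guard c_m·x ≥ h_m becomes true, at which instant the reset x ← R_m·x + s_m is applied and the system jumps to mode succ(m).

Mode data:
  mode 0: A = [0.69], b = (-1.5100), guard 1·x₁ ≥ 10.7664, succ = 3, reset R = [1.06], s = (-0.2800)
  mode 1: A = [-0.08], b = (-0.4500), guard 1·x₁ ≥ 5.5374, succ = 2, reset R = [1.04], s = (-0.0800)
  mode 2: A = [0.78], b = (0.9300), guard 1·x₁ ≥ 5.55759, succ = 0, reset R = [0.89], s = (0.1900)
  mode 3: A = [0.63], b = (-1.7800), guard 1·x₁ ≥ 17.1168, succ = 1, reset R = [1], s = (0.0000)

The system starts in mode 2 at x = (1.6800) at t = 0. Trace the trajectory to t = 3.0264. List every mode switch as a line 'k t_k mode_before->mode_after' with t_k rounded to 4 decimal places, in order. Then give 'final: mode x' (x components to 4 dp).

1 1.0954 2->0
2 2.6434 0->3
final: 3 13.3992

Mode 2: guard c·x = 5.5576 hit at Δt = 1.0954 (t = 1.0954), x⁻ = (5.5576) → reset → x⁺ = (5.1363), jump to mode 0
Mode 0: guard c·x = 10.7664 hit at Δt = 1.5480 (t = 2.6434), x⁻ = (10.7664) → reset → x⁺ = (11.1324), jump to mode 3
Mode 3: flow for 0.3830 to horizon, guard not reached → x = (13.3992)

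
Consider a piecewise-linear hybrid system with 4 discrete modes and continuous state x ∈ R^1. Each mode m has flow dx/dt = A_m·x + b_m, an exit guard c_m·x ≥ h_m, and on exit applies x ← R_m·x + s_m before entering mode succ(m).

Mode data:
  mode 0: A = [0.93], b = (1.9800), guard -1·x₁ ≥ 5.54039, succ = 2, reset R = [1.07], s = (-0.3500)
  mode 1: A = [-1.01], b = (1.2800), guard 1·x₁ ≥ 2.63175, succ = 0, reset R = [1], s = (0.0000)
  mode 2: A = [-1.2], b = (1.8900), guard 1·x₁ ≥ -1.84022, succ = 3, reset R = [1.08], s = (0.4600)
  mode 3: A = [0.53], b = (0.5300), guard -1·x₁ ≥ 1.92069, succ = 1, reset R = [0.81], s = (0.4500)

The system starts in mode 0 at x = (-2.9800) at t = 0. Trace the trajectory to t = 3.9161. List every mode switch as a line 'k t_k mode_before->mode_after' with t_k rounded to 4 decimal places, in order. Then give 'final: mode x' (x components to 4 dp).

1 1.4930 0->2
2 2.1869 2->3
3 3.2380 3->1
final: 1 0.0709

Mode 0: guard c·x = 5.5404 hit at Δt = 1.4930 (t = 1.4930), x⁻ = (-5.5404) → reset → x⁺ = (-6.2782), jump to mode 2
Mode 2: guard c·x = -1.8402 hit at Δt = 0.6939 (t = 2.1869), x⁻ = (-1.8402) → reset → x⁺ = (-1.5274), jump to mode 3
Mode 3: guard c·x = 1.9207 hit at Δt = 1.0511 (t = 3.2380), x⁻ = (-1.9207) → reset → x⁺ = (-1.1058), jump to mode 1
Mode 1: flow for 0.6781 to horizon, guard not reached → x = (0.0709)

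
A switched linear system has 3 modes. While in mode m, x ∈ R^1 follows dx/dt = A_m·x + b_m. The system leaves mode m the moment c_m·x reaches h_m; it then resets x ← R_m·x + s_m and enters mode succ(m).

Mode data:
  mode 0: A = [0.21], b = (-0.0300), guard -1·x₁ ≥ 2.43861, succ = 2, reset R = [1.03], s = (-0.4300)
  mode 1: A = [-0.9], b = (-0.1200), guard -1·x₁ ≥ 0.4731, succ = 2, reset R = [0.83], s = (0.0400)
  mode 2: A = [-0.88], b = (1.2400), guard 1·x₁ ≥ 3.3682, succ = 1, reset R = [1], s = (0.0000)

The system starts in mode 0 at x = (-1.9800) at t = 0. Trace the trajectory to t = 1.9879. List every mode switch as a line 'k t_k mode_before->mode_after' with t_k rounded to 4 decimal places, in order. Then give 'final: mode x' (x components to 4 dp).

1 0.9314 0->2
final: 2 -0.3080

Mode 0: guard c·x = 2.4386 hit at Δt = 0.9314 (t = 0.9314), x⁻ = (-2.4386) → reset → x⁺ = (-2.9418), jump to mode 2
Mode 2: flow for 1.0565 to horizon, guard not reached → x = (-0.3080)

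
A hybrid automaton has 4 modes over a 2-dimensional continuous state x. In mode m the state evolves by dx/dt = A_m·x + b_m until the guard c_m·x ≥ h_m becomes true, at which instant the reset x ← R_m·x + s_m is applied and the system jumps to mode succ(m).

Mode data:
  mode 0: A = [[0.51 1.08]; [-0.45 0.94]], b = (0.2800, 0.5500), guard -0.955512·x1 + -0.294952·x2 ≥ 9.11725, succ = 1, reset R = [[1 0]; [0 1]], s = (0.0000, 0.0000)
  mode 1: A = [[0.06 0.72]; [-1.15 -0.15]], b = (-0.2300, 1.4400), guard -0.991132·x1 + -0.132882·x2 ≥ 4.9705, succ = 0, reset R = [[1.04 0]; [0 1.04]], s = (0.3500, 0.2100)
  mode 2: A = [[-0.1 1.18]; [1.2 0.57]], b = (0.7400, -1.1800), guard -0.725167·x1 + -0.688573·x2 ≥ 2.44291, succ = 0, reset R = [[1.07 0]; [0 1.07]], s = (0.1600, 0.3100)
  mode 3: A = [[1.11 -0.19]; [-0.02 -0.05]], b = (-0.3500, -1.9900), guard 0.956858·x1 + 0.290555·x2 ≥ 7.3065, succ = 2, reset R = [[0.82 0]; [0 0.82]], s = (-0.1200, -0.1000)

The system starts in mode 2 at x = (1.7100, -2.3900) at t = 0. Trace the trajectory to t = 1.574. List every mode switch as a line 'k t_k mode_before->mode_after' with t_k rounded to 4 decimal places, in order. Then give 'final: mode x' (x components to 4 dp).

1 0.6581 2->0
final: 0 -5.3906 -6.1619

Mode 2: guard c·x = 2.4429 hit at Δt = 0.6581 (t = 0.6581), x⁻ = (-0.0375, -3.5083) → reset → x⁺ = (0.1199, -3.4439), jump to mode 0
Mode 0: flow for 0.9159 to horizon, guard not reached → x = (-5.3906, -6.1619)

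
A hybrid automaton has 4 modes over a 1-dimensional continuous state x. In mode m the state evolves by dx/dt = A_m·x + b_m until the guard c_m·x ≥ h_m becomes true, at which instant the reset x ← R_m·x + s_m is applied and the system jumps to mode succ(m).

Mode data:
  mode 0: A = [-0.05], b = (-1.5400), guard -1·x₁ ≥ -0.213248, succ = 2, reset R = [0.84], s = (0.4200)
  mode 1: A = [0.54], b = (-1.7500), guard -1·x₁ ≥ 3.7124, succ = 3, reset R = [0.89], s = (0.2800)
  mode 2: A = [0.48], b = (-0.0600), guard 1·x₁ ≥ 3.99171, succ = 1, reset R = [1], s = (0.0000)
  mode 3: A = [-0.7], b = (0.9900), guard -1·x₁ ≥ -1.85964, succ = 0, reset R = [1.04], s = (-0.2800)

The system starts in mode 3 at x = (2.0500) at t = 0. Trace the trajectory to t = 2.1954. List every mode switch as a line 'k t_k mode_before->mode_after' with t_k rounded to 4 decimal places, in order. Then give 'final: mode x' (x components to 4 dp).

1 0.5084 3->0
2 1.4166 0->2
final: 2 0.8140

Mode 3: guard c·x = -1.8596 hit at Δt = 0.5084 (t = 0.5084), x⁻ = (1.8596) → reset → x⁺ = (1.6540), jump to mode 0
Mode 0: guard c·x = -0.2132 hit at Δt = 0.9082 (t = 1.4166), x⁻ = (0.2132) → reset → x⁺ = (0.5991), jump to mode 2
Mode 2: flow for 0.7788 to horizon, guard not reached → x = (0.8140)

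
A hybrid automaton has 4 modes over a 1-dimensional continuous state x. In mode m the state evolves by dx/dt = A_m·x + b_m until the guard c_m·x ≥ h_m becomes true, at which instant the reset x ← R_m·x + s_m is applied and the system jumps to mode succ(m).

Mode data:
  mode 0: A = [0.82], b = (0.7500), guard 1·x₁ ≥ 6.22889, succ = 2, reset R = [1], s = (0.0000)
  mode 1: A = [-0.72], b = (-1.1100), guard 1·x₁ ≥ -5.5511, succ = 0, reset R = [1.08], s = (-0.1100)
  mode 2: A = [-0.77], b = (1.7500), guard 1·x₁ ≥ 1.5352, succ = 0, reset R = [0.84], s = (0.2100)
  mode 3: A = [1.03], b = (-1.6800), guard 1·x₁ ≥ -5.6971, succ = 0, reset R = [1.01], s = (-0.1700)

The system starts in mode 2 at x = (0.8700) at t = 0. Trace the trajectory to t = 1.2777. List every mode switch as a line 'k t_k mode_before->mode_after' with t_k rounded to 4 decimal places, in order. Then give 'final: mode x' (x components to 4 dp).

Mode 2: guard c·x = 1.5352 hit at Δt = 0.8349 (t = 0.8349), x⁻ = (1.5352) → reset → x⁺ = (1.4996), jump to mode 0
Mode 0: flow for 0.4428 to horizon, guard not reached → x = (2.5565)

1 0.8349 2->0
final: 0 2.5565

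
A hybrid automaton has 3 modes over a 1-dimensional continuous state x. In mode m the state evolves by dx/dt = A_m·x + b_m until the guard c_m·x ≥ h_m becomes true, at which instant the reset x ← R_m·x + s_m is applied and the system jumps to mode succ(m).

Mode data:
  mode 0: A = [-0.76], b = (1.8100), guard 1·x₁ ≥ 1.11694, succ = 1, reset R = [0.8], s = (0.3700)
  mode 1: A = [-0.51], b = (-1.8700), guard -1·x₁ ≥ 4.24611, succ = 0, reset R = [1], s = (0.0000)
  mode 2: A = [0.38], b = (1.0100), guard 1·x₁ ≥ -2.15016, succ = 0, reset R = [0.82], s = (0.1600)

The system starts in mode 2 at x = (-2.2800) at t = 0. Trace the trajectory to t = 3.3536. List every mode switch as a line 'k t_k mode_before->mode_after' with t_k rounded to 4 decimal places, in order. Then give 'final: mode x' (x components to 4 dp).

1 0.7772 2->0
2 2.2873 0->1
final: 1 -0.8045

Mode 2: guard c·x = -2.1502 hit at Δt = 0.7772 (t = 0.7772), x⁻ = (-2.1502) → reset → x⁺ = (-1.6031), jump to mode 0
Mode 0: guard c·x = 1.1169 hit at Δt = 1.5101 (t = 2.2873), x⁻ = (1.1169) → reset → x⁺ = (1.2636), jump to mode 1
Mode 1: flow for 1.0663 to horizon, guard not reached → x = (-0.8045)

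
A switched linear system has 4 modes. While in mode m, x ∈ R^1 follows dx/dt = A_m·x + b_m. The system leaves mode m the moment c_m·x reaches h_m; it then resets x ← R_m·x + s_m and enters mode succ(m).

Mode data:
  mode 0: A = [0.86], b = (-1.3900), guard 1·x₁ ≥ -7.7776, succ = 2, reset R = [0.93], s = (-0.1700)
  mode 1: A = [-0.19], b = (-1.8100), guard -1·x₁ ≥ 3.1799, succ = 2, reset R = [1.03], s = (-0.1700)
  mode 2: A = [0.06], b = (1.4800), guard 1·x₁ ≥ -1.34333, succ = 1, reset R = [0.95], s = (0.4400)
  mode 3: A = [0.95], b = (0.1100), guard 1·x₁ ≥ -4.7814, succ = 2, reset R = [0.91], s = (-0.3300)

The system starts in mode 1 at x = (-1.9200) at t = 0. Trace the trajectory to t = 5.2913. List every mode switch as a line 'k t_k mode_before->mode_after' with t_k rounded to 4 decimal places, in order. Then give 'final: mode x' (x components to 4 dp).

1 0.9531 1->2
2 2.5272 2->1
3 4.1814 1->2
final: 2 -1.9840

Mode 1: guard c·x = 3.1799 hit at Δt = 0.9531 (t = 0.9531), x⁻ = (-3.1799) → reset → x⁺ = (-3.4453), jump to mode 2
Mode 2: guard c·x = -1.3433 hit at Δt = 1.5741 (t = 2.5272), x⁻ = (-1.3433) → reset → x⁺ = (-0.8362), jump to mode 1
Mode 1: guard c·x = 3.1799 hit at Δt = 1.6542 (t = 4.1814), x⁻ = (-3.1799) → reset → x⁺ = (-3.4453), jump to mode 2
Mode 2: flow for 1.1099 to horizon, guard not reached → x = (-1.9840)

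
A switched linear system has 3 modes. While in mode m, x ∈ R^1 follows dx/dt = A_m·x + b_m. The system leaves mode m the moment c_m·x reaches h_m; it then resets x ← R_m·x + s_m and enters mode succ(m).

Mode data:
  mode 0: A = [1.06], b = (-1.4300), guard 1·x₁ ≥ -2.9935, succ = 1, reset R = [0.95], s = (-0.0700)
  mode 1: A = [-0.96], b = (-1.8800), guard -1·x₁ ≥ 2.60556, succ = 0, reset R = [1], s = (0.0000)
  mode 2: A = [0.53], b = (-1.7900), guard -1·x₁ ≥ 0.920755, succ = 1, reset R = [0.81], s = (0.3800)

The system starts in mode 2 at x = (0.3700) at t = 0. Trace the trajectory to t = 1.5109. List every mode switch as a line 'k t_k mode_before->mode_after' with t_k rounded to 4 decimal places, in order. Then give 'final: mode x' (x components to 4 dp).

Mode 2: guard c·x = 0.9208 hit at Δt = 0.6738 (t = 0.6738), x⁻ = (-0.9208) → reset → x⁺ = (-0.3658), jump to mode 1
Mode 1: flow for 0.8371 to horizon, guard not reached → x = (-1.2453)

1 0.6738 2->1
final: 1 -1.2453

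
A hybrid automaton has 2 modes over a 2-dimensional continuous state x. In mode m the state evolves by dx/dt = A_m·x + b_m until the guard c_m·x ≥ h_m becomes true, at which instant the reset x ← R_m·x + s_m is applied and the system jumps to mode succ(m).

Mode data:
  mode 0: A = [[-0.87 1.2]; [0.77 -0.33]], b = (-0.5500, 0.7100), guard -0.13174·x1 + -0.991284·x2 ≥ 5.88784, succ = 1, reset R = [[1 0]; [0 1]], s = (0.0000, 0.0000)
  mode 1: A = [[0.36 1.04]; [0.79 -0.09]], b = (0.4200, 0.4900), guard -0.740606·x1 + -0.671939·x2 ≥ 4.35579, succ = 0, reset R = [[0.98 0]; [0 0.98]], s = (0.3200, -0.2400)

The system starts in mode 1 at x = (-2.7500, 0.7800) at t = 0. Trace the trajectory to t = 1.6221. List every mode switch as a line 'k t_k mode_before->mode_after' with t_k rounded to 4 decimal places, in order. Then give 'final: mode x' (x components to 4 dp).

Mode 1: guard c·x = 4.3558 hit at Δt = 1.3111 (t = 1.3111), x⁻ = (-4.2488, -1.7994) → reset → x⁺ = (-3.8438, -2.0035), jump to mode 0
Mode 0: flow for 0.3110 to horizon, guard not reached → x = (-3.8181, -2.4666)

1 1.3111 1->0
final: 0 -3.8181 -2.4666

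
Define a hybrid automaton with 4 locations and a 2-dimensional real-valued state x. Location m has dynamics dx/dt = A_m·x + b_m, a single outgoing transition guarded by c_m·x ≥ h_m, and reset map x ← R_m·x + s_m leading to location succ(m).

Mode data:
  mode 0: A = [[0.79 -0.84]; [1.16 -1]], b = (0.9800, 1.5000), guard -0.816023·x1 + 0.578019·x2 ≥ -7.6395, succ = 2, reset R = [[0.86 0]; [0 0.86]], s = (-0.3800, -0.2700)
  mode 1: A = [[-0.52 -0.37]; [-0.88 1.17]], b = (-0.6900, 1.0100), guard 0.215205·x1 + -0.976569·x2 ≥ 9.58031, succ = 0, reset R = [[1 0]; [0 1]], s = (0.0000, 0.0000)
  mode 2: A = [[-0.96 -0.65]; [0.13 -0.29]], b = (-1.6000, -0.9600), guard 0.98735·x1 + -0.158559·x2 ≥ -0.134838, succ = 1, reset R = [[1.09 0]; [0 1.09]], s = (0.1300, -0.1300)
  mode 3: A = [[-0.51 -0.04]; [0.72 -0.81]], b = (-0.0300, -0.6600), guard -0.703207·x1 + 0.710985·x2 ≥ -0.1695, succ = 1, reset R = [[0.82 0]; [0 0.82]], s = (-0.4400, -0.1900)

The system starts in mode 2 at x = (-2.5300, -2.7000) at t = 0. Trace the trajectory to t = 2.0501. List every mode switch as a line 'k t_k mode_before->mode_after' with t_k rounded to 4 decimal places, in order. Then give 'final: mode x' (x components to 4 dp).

Mode 2: guard c·x = -0.1348 hit at Δt = 1.1477 (t = 1.1477), x⁻ = (-0.6259, -3.0473) → reset → x⁺ = (-0.5523, -3.4516), jump to mode 1
Mode 1: flow for 0.9024 to horizon, guard not reached → x = (0.6174, -8.0966)

1 1.1477 2->1
final: 1 0.6174 -8.0966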